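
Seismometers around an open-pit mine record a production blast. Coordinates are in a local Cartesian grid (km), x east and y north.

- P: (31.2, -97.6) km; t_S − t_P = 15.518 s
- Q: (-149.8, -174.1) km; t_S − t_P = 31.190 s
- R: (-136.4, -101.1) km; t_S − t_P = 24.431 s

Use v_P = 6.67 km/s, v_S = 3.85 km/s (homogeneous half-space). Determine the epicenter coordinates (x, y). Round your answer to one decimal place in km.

x ≈ 32.5 km, y ≈ 43.7 km

Distance from S−P lag: d = Δt · v_P v_S / (v_P − v_S) = Δt · (6.67·3.85)/(6.67−3.85) ≈ 9.1062·Δt.
So d_P = 141.31, d_Q = 284.02, d_R = 222.47 km.
Circle about each station: (x − 31.2)² + (y + 97.6)² = 141.31²; (x + 149.8)² + (y + 174.1)² = 284.02²; (x + 136.4)² + (y + 101.1)² = 222.47².
Subtracting pairs of circle equations eliminates x²+y² and gives linear equations (the radical axes):
-362.0 x − 153.0 y = -18447.19
-335.2 x − 7.0 y = -11197.41
Solving the 2×2 system: x ≈ 32.5, y ≈ 43.7 km.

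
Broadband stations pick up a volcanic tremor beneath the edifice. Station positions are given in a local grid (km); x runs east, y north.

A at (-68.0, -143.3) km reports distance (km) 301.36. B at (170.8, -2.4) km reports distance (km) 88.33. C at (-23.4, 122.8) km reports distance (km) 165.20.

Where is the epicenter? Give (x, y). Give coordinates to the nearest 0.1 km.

135.8 km east, 78.7 km north

Circle about each station: (x + 68.0)² + (y + 143.3)² = 301.36²; (x − 170.8)² + (y + 2.4)² = 88.33²; (x + 23.4)² + (y − 122.8)² = 165.20².
Subtracting the A equation from the B and C equations removes the quadratic terms:
477.6 x + 281.8 y = 87035.17
89.2 x + 532.2 y = 53995.32
Solving the 2×2 system: x ≈ 135.8, y ≈ 78.7 km.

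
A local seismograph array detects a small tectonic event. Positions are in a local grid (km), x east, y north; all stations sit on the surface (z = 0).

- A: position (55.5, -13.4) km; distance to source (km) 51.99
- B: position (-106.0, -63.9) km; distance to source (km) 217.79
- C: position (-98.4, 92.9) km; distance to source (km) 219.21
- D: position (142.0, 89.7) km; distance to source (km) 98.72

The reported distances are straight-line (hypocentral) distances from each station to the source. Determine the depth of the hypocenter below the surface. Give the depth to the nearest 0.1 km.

Each station gives a sphere (x−x_i)² + (y−y_i)² + z² = d_i² (stations at z=0).
Subtracting the A sphere from B and C: z² cancels, leaving linear equations in x and y:
-323.0 x − 101.0 y = -32670.12
-307.8 x + 212.6 y = -30296.90
Solving: x ≈ 100.300, y ≈ 2.706 km (keep extra digits for the depth step; rounded: 100.3, 2.7).
Then from the A sphere: z² = 51.99² − (x − 55.5)² − (y + 13.4)² with x = 100.300, y = 2.706, so z ≈ 20.893 ≈ 20.9 km.

z ≈ 20.9 km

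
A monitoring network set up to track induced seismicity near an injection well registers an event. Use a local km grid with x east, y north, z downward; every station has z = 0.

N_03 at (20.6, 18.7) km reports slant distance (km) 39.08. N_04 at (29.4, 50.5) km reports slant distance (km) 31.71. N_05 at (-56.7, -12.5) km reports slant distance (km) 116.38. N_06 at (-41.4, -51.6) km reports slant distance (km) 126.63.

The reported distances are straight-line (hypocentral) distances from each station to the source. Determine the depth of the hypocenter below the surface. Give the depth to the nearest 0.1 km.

Each station gives a sphere (x−x_i)² + (y−y_i)² + z² = d_i² (stations at z=0).
Subtracting the N_03 sphere from N_04 and N_05: z² cancels, leaving linear equations in x and y:
17.6 x + 63.6 y = 3162.28
-154.6 x − 62.4 y = -9419.97
Solving: x ≈ 46.001, y ≈ 36.992 km (keep extra digits for the depth step; rounded: 46.0, 37.0).
Then from the N_03 sphere: z² = 39.08² − (x − 20.6)² − (y − 18.7)² with x = 46.001, y = 36.992, so z ≈ 23.397 ≈ 23.4 km.

23.4 km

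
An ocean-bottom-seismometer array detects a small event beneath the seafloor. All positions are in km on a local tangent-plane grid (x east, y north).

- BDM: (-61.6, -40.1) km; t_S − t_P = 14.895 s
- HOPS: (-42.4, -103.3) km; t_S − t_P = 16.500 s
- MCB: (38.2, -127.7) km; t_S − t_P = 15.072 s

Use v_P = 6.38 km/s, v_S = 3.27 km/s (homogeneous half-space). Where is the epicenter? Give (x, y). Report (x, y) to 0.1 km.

x ≈ 37.4 km, y ≈ -26.6 km

Distance from S−P lag: d = Δt · v_P v_S / (v_P − v_S) = Δt · (6.38·3.27)/(6.38−3.27) ≈ 6.7082·Δt.
So d_BDM = 99.92, d_HOPS = 110.69, d_MCB = 101.11 km.
Circle about each station: (x + 61.6)² + (y + 40.1)² = 99.92²; (x + 42.4)² + (y + 103.3)² = 110.69²; (x − 38.2)² + (y + 127.7)² = 101.11².
Subtracting pairs of circle equations eliminates x²+y² and gives linear equations (the radical axes):
38.4 x − 126.4 y = 4797.81
199.6 x − 175.2 y = 12124.73
Solving the 2×2 system: x ≈ 37.4, y ≈ -26.6 km.
Check against BDM (with the unrounded x, y): √((x + 61.6)²+(y + 40.1)²) = 99.92 ≈ 99.92 km. ✓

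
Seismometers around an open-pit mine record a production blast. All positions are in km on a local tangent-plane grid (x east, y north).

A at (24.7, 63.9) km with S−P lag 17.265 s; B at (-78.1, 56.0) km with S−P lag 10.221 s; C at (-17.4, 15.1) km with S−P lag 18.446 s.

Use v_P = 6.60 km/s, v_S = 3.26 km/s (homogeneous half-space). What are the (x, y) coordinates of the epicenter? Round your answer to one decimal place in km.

Distance from S−P lag: d = Δt · v_P v_S / (v_P − v_S) = Δt · (6.60·3.26)/(6.60−3.26) ≈ 6.4419·Δt.
So d_A = 111.22, d_B = 65.84, d_C = 118.83 km.
Circle about each station: (x − 24.7)² + (y − 63.9)² = 111.22²; (x + 78.1)² + (y − 56.0)² = 65.84²; (x + 17.4)² + (y − 15.1)² = 118.83².
Subtracting the A equation from the B and C equations removes the quadratic terms:
-205.6 x − 15.8 y = 12577.29
-84.2 x − 97.6 y = -5913.21
Solving the 2×2 system: x ≈ -70.5, y ≈ 121.4 km.

(-70.5, 121.4)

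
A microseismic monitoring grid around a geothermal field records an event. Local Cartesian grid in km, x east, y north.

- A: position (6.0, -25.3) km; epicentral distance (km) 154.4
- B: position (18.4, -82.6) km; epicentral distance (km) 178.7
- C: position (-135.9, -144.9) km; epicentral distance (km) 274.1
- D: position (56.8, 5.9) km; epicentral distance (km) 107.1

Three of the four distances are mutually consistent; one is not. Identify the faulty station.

A

Solve using three stations at a time. Using B, C, D (subtract circle equations pairwise → linear system) gives (x, y) ≈ (-3.0, 94.9).
Distances from that point to each station vs reported:
  A: calculated 120.5 vs reported 154.4 → residual 33.9 km
  B: calculated 178.8 vs reported 178.7 → residual 0.1 km
  C: calculated 274.1 vs reported 274.1 → residual 0.0 km
  D: calculated 107.2 vs reported 107.1 → residual 0.1 km
B, C, D are mutually consistent (residuals ≈ 0); A is off by 33.9 km.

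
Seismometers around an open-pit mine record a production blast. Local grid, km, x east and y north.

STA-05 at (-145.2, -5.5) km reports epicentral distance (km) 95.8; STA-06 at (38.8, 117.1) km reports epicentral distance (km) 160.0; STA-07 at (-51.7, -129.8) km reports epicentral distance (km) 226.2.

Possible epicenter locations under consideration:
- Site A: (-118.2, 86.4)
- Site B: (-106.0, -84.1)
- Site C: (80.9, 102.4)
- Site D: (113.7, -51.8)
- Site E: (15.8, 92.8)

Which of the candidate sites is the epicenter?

For each candidate, compare |candidate − station| to the reported distance:
Site A: residuals STA-05 0.0, STA-06 0.0, STA-07 0.0 → max 0.0 km
Site B: residuals STA-05 8.0, STA-06 87.9, STA-07 155.2 → max 155.2 km
Site C: residuals STA-05 154.7, STA-06 115.4, STA-07 41.2 → max 154.7 km
Site D: residuals STA-05 167.2, STA-06 24.8, STA-07 43.3 → max 167.2 km
Site E: residuals STA-05 92.8, STA-06 126.5, STA-07 6.4 → max 126.5 km
Only Site A has all residuals ≈ 0.

Site A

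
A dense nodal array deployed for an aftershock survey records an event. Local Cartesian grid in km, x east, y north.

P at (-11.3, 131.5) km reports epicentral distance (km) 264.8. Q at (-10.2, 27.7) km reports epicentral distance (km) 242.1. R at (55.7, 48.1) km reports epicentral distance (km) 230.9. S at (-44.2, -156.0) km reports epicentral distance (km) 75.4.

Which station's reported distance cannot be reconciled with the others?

Q

Solve using three stations at a time. Using P, R, S (subtract circle equations pairwise → linear system) gives (x, y) ≈ (-107.5, -115.2).
Distances from that point to each station vs reported:
  P: calculated 264.8 vs reported 264.8 → residual 0.0 km
  Q: calculated 172.9 vs reported 242.1 → residual 69.2 km
  R: calculated 230.9 vs reported 230.9 → residual 0.0 km
  S: calculated 75.4 vs reported 75.4 → residual 0.0 km
P, R, S are mutually consistent (residuals ≈ 0); Q is off by 69.2 km.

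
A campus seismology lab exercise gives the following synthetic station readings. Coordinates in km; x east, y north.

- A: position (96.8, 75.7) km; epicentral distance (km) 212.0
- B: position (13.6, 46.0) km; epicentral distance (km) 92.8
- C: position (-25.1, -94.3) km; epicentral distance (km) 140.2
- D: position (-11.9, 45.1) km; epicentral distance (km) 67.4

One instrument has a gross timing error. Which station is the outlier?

A

Solve using three stations at a time. Using B, C, D (subtract circle equations pairwise → linear system) gives (x, y) ≈ (-78.6, 35.3).
Distances from that point to each station vs reported:
  A: calculated 180.0 vs reported 212.0 → residual 32.0 km
  B: calculated 92.8 vs reported 92.8 → residual 0.0 km
  C: calculated 140.2 vs reported 140.2 → residual 0.0 km
  D: calculated 67.4 vs reported 67.4 → residual 0.0 km
B, C, D are mutually consistent (residuals ≈ 0); A is off by 32.0 km.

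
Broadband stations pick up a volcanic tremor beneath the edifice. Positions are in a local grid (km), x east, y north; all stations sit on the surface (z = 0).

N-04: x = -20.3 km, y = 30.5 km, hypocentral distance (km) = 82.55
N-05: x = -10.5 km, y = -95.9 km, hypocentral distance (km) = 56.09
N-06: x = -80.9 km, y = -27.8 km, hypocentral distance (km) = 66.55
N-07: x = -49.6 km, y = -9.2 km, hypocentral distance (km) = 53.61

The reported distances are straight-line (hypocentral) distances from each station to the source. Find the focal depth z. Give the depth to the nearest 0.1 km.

Each station gives a sphere (x−x_i)² + (y−y_i)² + z² = d_i² (stations at z=0).
Subtracting the N-04 sphere from N-05 and N-06: z² cancels, leaving linear equations in x and y:
19.6 x − 252.8 y = 11633.13
-121.2 x − 116.6 y = 8360.91
Solving: x ≈ -22.998, y ≈ -47.800 km (keep extra digits for the depth step; rounded: -23.0, -47.8).
Then from the N-04 sphere: z² = 82.55² − (x + 20.3)² − (y − 30.5)² with x = -22.998, y = -47.800, so z ≈ 26.006 ≈ 26.0 km.

26.0 km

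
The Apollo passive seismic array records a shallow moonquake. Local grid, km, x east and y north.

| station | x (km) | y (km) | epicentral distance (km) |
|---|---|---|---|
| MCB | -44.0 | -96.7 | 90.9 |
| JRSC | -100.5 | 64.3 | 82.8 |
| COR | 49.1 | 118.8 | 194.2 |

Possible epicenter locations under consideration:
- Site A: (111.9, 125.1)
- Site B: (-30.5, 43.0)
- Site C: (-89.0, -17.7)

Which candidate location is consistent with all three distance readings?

For each candidate, compare |candidate − station| to the reported distance:
Site A: residuals MCB 180.2, JRSC 138.1, COR 131.1 → max 180.2 km
Site B: residuals MCB 49.5, JRSC 9.6, COR 84.3 → max 84.3 km
Site C: residuals MCB 0.0, JRSC 0.0, COR 0.0 → max 0.0 km
Only Site C has all residuals ≈ 0.

Site C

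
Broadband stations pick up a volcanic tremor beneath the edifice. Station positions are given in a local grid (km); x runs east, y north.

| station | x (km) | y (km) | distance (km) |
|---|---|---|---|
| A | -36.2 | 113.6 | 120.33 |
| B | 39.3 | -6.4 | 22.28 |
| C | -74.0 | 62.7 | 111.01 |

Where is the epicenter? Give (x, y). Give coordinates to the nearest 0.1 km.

23.1 km east, 8.9 km north

Circle about each station: (x + 36.2)² + (y − 113.6)² = 120.33²; (x − 39.3)² + (y + 6.4)² = 22.28²; (x + 74.0)² + (y − 62.7)² = 111.01².
Subtracting the A equation from the B and C equations removes the quadratic terms:
151.0 x − 240.0 y = 1352.96
-75.6 x − 101.8 y = -2652.02
Solving the 2×2 system: x ≈ 23.1, y ≈ 8.9 km.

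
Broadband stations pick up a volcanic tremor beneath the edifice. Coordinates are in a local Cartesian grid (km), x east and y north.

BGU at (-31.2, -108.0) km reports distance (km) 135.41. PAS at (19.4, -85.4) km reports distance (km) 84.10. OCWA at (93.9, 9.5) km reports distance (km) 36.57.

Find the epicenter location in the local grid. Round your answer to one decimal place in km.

Circle about each station: (x + 31.2)² + (y + 108.0)² = 135.41²; (x − 19.4)² + (y + 85.4)² = 84.10²; (x − 93.9)² + (y − 9.5)² = 36.57².
Subtracting the BGU equation from the PAS and OCWA equations removes the quadratic terms:
101.2 x + 45.2 y = 6295.14
250.2 x + 235.0 y = 13268.52
Solving the 2×2 system: x ≈ 70.5, y ≈ -18.6 km.

70.5 km east, -18.6 km north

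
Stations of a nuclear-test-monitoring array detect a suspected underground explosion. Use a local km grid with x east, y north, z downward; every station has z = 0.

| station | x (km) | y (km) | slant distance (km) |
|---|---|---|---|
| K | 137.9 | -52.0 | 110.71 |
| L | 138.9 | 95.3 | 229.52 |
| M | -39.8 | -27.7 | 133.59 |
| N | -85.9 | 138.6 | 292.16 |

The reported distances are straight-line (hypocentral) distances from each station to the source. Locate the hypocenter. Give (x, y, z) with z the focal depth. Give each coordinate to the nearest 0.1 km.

Each station gives a sphere (x−x_i)² + (y−y_i)² + z² = d_i² (stations at z=0).
Subtracting the K sphere from L and M: z² cancels, leaving linear equations in x and y:
2.0 x + 294.6 y = -33767.84
-355.4 x + 48.6 y = -24958.66
Solving: x ≈ 54.502, y ≈ -114.993 km (keep extra digits for the depth step; rounded: 54.5, -115.0).
Then from the K sphere: z² = 110.71² − (x − 137.9)² − (y + 52.0)² with x = 54.502, y = -114.993, so z ≈ 36.515 ≈ 36.5 km.

x ≈ 54.5 km, y ≈ -115.0 km, depth ≈ 36.5 km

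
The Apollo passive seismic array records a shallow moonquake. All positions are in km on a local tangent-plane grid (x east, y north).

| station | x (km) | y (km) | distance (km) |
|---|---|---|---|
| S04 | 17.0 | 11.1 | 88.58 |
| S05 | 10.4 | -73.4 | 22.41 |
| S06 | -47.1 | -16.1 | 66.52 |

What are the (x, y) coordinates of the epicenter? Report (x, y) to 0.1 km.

Circle about each station: (x − 17.0)² + (y − 11.1)² = 88.58²; (x − 10.4)² + (y + 73.4)² = 22.41²; (x + 47.1)² + (y + 16.1)² = 66.52².
Subtracting the S04 equation from the S05 and S06 equations removes the quadratic terms:
-13.2 x − 169.0 y = 12427.72
-128.2 x − 54.4 y = 5486.92
Solving the 2×2 system: x ≈ -12.0, y ≈ -72.6 km.

x ≈ -12.0 km, y ≈ -72.6 km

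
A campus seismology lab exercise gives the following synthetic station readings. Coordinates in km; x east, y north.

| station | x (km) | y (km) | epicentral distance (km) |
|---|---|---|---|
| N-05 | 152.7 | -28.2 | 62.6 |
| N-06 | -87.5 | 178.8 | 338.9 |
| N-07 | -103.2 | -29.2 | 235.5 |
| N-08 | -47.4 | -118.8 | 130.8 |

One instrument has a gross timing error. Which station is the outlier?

N-08

Solve using three stations at a time. Using N-05, N-06, N-07 (subtract circle equations pairwise → linear system) gives (x, y) ≈ (125.7, -84.7).
Distances from that point to each station vs reported:
  N-05: calculated 62.6 vs reported 62.6 → residual 0.0 km
  N-06: calculated 338.9 vs reported 338.9 → residual 0.0 km
  N-07: calculated 235.5 vs reported 235.5 → residual 0.0 km
  N-08: calculated 176.4 vs reported 130.8 → residual 45.6 km
N-05, N-06, N-07 are mutually consistent (residuals ≈ 0); N-08 is off by 45.6 km.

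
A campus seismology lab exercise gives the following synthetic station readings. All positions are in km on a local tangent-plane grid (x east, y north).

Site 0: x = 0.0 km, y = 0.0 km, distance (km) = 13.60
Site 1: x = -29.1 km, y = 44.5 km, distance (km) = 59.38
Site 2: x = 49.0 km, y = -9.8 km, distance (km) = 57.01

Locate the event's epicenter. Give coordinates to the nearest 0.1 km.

Circle about each station: x² + y² = 13.60²; (x + 29.1)² + (y − 44.5)² = 59.38²; (x − 49.0)² + (y + 9.8)² = 57.01².
Subtracting the Site 0 equation from the Site 1 and Site 2 equations removes the quadratic terms:
-58.2 x + 89.0 y = -513.96
98.0 x − 19.6 y = -568.14
Solving the 2×2 system: x ≈ -8.0, y ≈ -11.0 km.
Check against Site 0 (with the unrounded x, y): √(x²+y²) = 13.60 ≈ 13.60 km. ✓

(-8.0, -11.0)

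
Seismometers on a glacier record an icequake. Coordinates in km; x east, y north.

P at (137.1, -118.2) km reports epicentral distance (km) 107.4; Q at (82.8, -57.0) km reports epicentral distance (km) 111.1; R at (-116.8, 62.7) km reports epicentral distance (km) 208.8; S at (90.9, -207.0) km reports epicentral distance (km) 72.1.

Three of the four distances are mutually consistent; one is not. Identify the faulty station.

R

Solve using three stations at a time. Using P, Q, S (subtract circle equations pairwise → linear system) gives (x, y) ≈ (37.5, -158.5).
Distances from that point to each station vs reported:
  P: calculated 107.4 vs reported 107.4 → residual 0.0 km
  Q: calculated 111.1 vs reported 111.1 → residual 0.0 km
  R: calculated 269.7 vs reported 208.8 → residual 60.9 km
  S: calculated 72.1 vs reported 72.1 → residual 0.0 km
P, Q, S are mutually consistent (residuals ≈ 0); R is off by 60.9 km.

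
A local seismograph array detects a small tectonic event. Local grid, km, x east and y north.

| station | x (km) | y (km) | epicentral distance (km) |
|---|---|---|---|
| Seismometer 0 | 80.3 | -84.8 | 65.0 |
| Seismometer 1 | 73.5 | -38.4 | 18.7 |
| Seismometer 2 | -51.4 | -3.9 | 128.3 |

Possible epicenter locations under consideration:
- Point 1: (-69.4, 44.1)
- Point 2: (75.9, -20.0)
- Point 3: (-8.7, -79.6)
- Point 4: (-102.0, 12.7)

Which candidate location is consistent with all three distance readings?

Point 2

For each candidate, compare |candidate − station| to the reported distance:
Point 1: residuals Seismometer 0 132.5, Seismometer 1 146.3, Seismometer 2 77.0 → max 146.3 km
Point 2: residuals Seismometer 0 0.1, Seismometer 1 0.1, Seismometer 2 0.0 → max 0.1 km
Point 3: residuals Seismometer 0 24.2, Seismometer 1 73.2, Seismometer 2 41.4 → max 73.2 km
Point 4: residuals Seismometer 0 141.7, Seismometer 1 164.1, Seismometer 2 75.0 → max 164.1 km
Only Point 2 has all residuals ≈ 0.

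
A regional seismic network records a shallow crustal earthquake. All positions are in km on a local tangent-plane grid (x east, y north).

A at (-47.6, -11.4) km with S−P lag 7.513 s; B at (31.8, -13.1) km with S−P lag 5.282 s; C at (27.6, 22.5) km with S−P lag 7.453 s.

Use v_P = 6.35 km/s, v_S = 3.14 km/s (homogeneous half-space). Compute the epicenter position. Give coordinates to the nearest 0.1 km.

Distance from S−P lag: d = Δt · v_P v_S / (v_P − v_S) = Δt · (6.35·3.14)/(6.35−3.14) ≈ 6.2115·Δt.
So d_A = 46.67, d_B = 32.81, d_C = 46.29 km.
Circle about each station: (x + 47.6)² + (y + 11.4)² = 46.67²; (x − 31.8)² + (y + 13.1)² = 32.81²; (x − 27.6)² + (y − 22.5)² = 46.29².
Subtracting pairs of circle equations eliminates x²+y² and gives linear equations (the radical axes):
158.8 x − 3.4 y = -111.28
150.4 x + 67.8 y = -1092.39
Solving the 2×2 system: x ≈ -1.0, y ≈ -13.9 km.
Check against A (with the unrounded x, y): √((x + 47.6)²+(y + 11.4)²) = 46.67 ≈ 46.67 km. ✓

-1.0 km east, -13.9 km north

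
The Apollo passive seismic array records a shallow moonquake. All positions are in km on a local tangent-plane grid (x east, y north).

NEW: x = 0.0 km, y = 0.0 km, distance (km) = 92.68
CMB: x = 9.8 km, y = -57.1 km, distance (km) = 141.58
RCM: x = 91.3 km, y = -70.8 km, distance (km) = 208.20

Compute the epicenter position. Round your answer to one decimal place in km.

Circle about each station: x² + y² = 92.68²; (x − 9.8)² + (y + 57.1)² = 141.58²; (x − 91.3)² + (y + 70.8)² = 208.20².
Subtracting the NEW equation from the CMB and RCM equations removes the quadratic terms:
19.6 x − 114.2 y = -8098.86
182.6 x − 141.6 y = -21409.33
Solving the 2×2 system: x ≈ -71.8, y ≈ 58.6 km.

-71.8 km east, 58.6 km north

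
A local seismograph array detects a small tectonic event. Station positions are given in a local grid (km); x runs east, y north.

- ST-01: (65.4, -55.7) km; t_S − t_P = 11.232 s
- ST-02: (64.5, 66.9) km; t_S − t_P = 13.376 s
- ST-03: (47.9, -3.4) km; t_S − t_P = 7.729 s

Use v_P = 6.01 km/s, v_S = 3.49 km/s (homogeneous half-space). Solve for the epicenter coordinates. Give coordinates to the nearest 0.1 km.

Distance from S−P lag: d = Δt · v_P v_S / (v_P − v_S) = Δt · (6.01·3.49)/(6.01−3.49) ≈ 8.3234·Δt.
So d_ST-01 = 93.49, d_ST-02 = 111.33, d_ST-03 = 64.33 km.
Circle about each station: (x − 65.4)² + (y + 55.7)² = 93.49²; (x − 64.5)² + (y − 66.9)² = 111.33²; (x − 47.9)² + (y + 3.4)² = 64.33².
Subtracting pairs of circle equations eliminates x²+y² and gives linear equations (the radical axes):
-1.8 x + 245.2 y = -2397.78
-35.0 x + 104.6 y = -471.65
Solving the 2×2 system: x ≈ -16.1, y ≈ -9.9 km.

x ≈ -16.1 km, y ≈ -9.9 km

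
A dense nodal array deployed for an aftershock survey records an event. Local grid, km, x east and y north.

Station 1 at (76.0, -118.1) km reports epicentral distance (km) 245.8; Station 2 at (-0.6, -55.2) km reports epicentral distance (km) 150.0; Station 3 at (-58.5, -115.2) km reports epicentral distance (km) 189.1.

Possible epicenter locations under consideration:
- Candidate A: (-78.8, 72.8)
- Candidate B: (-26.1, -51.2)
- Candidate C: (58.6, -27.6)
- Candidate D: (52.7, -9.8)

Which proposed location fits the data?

Candidate A

For each candidate, compare |candidate − station| to the reported distance:
Candidate A: residuals Station 1 0.0, Station 2 0.0, Station 3 0.0 → max 0.0 km
Candidate B: residuals Station 1 123.7, Station 2 124.2, Station 3 117.4 → max 124.2 km
Candidate C: residuals Station 1 153.6, Station 2 84.7, Station 3 42.9 → max 153.6 km
Candidate D: residuals Station 1 135.0, Station 2 80.0, Station 3 35.9 → max 135.0 km
Only Candidate A has all residuals ≈ 0.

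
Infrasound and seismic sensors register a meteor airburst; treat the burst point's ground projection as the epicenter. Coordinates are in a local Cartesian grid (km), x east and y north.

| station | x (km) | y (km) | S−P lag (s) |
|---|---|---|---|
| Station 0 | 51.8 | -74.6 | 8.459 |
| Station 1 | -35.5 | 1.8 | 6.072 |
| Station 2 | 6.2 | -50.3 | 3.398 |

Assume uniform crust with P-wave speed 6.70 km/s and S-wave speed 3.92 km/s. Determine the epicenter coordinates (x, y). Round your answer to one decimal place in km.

(-25.6, -54.7)

Distance from S−P lag: d = Δt · v_P v_S / (v_P − v_S) = Δt · (6.70·3.92)/(6.70−3.92) ≈ 9.4475·Δt.
So d_Station 0 = 79.92, d_Station 1 = 57.37, d_Station 2 = 32.10 km.
Circle about each station: (x − 51.8)² + (y + 74.6)² = 79.92²; (x + 35.5)² + (y − 1.8)² = 57.37²; (x − 6.2)² + (y + 50.3)² = 32.10².
Subtracting pairs of circle equations eliminates x²+y² and gives linear equations (the radical axes):
-174.6 x + 152.8 y = -3889.02
-91.2 x + 48.6 y = -323.07
Solving the 2×2 system: x ≈ -25.6, y ≈ -54.7 km.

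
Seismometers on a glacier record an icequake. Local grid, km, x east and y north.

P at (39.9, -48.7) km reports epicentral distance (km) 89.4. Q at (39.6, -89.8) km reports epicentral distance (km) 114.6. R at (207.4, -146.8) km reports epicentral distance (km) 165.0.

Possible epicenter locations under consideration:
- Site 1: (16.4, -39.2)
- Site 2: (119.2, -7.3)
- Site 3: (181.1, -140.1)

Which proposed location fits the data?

Site 2

For each candidate, compare |candidate − station| to the reported distance:
Site 1: residuals P 64.1, Q 58.9, R 54.2 → max 64.1 km
Site 2: residuals P 0.1, Q 0.0, R 0.0 → max 0.1 km
Site 3: residuals P 78.8, Q 35.6, R 137.9 → max 137.9 km
Only Site 2 has all residuals ≈ 0.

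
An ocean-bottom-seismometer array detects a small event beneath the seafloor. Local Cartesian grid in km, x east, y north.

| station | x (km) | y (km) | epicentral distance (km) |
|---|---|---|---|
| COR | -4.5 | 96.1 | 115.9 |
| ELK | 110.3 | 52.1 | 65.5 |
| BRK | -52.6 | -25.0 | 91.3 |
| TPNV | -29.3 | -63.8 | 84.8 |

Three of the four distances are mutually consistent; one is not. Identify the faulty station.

Solve using three stations at a time. Using COR, BRK, TPNV (subtract circle equations pairwise → linear system) gives (x, y) ≈ (37.8, -11.9).
Distances from that point to each station vs reported:
  COR: calculated 115.9 vs reported 115.9 → residual 0.0 km
  ELK: calculated 96.7 vs reported 65.5 → residual 31.2 km
  BRK: calculated 91.4 vs reported 91.3 → residual 0.1 km
  TPNV: calculated 84.9 vs reported 84.8 → residual 0.1 km
COR, BRK, TPNV are mutually consistent (residuals ≈ 0); ELK is off by 31.2 km.

ELK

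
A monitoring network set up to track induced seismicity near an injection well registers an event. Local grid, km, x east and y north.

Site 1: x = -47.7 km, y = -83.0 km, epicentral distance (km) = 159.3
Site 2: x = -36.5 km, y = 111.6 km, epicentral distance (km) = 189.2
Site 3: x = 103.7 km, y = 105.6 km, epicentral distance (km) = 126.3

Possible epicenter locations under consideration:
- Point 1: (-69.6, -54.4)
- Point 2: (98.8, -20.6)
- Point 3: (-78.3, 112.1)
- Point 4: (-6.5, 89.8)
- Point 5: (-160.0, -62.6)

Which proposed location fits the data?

Point 2

For each candidate, compare |candidate − station| to the reported distance:
Point 1: residuals Site 1 123.3, Site 2 19.9, Site 3 109.6 → max 123.3 km
Point 2: residuals Site 1 0.1, Site 2 0.0, Site 3 0.0 → max 0.1 km
Point 3: residuals Site 1 38.2, Site 2 147.4, Site 3 55.8 → max 147.4 km
Point 4: residuals Site 1 18.3, Site 2 152.1, Site 3 15.0 → max 152.1 km
Point 5: residuals Site 1 45.2, Site 2 24.3, Site 3 186.5 → max 186.5 km
Only Point 2 has all residuals ≈ 0.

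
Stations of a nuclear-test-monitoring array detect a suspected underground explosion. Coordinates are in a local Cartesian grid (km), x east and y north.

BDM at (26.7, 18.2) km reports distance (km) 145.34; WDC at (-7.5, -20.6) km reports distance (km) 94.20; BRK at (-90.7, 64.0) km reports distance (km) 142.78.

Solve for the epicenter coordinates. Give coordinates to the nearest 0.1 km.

Circle about each station: (x − 26.7)² + (y − 18.2)² = 145.34²; (x + 7.5)² + (y + 20.6)² = 94.20²; (x + 90.7)² + (y − 64.0)² = 142.78².
Subtracting the BDM equation from the WDC and BRK equations removes the quadratic terms:
-68.4 x − 77.6 y = 11686.56
-234.8 x + 91.6 y = 12015.95
Solving the 2×2 system: x ≈ -81.8, y ≈ -78.5 km.

-81.8 km east, -78.5 km north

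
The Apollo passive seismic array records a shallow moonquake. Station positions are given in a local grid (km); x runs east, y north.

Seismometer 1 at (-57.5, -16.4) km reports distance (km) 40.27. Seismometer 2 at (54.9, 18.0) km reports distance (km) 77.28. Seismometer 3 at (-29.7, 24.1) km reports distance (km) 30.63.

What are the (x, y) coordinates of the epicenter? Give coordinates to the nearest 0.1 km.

-19.0 km east, -4.6 km north

Circle about each station: (x + 57.5)² + (y + 16.4)² = 40.27²; (x − 54.9)² + (y − 18.0)² = 77.28²; (x + 29.7)² + (y − 24.1)² = 30.63².
Subtracting pairs of circle equations eliminates x²+y² and gives linear equations (the radical axes):
224.8 x + 68.8 y = -4587.73
55.6 x + 81.0 y = -1428.83
Solving the 2×2 system: x ≈ -19.0, y ≈ -4.6 km.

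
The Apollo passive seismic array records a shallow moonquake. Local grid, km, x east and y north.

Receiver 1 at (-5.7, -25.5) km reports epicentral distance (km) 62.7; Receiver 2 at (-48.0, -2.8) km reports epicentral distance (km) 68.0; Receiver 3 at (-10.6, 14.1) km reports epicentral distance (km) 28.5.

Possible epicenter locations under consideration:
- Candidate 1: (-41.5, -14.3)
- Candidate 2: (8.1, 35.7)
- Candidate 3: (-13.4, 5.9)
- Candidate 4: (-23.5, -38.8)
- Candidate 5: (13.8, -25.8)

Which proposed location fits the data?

For each candidate, compare |candidate − station| to the reported distance:
Candidate 1: residuals Receiver 1 25.2, Receiver 2 54.8, Receiver 3 13.5 → max 54.8 km
Candidate 2: residuals Receiver 1 0.0, Receiver 2 0.0, Receiver 3 0.1 → max 0.1 km
Candidate 3: residuals Receiver 1 30.4, Receiver 2 32.3, Receiver 3 19.8 → max 32.3 km
Candidate 4: residuals Receiver 1 40.5, Receiver 2 24.5, Receiver 3 26.0 → max 40.5 km
Candidate 5: residuals Receiver 1 43.2, Receiver 2 2.1, Receiver 3 18.3 → max 43.2 km
Only Candidate 2 has all residuals ≈ 0.

Candidate 2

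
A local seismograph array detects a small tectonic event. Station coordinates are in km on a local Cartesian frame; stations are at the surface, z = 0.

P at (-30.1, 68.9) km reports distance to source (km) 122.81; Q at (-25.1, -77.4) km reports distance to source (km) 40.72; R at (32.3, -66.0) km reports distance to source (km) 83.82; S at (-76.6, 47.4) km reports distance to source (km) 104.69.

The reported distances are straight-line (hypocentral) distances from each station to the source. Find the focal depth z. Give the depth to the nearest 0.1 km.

Each station gives a sphere (x−x_i)² + (y−y_i)² + z² = d_i² (stations at z=0).
Subtracting the P sphere from Q and R: z² cancels, leaving linear equations in x and y:
10.0 x − 292.6 y = 14391.73
124.8 x − 269.8 y = 7802.57
Solving: x ≈ -47.307, y ≈ -50.802 km (keep extra digits for the depth step; rounded: -47.3, -50.8).
Then from the P sphere: z² = 122.81² − (x + 30.1)² − (y − 68.9)² with x = -47.307, y = -50.802, so z ≈ 21.393 ≈ 21.4 km.
Check against S (with the unrounded solution): distance 104.69 ≈ 104.69 km. ✓

z ≈ 21.4 km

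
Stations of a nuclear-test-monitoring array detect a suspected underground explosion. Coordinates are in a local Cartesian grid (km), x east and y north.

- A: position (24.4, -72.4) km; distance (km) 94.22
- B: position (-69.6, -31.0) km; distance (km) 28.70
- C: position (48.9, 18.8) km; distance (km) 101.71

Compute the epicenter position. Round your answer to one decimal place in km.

Circle about each station: (x − 24.4)² + (y + 72.4)² = 94.22²; (x + 69.6)² + (y + 31.0)² = 28.70²; (x − 48.9)² + (y − 18.8)² = 101.71².
Subtracting the A equation from the B and C equations removes the quadratic terms:
-188.0 x + 82.8 y = 8021.76
49.0 x + 182.4 y = -4559.99
Solving the 2×2 system: x ≈ -48.0, y ≈ -12.1 km.

x ≈ -48.0 km, y ≈ -12.1 km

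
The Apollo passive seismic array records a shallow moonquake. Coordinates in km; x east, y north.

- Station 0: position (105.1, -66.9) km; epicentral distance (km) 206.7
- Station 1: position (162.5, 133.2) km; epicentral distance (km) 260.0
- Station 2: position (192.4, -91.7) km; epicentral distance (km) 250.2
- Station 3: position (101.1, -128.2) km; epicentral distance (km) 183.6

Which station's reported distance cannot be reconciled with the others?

Station 0

Solve using three stations at a time. Using Station 1, Station 2, Station 3 (subtract circle equations pairwise → linear system) gives (x, y) ≈ (-47.3, -20.3).
Distances from that point to each station vs reported:
  Station 0: calculated 159.4 vs reported 206.7 → residual 47.3 km
  Station 1: calculated 260.0 vs reported 260.0 → residual 0.0 km
  Station 2: calculated 250.2 vs reported 250.2 → residual 0.0 km
  Station 3: calculated 183.5 vs reported 183.6 → residual 0.1 km
Station 1, Station 2, Station 3 are mutually consistent (residuals ≈ 0); Station 0 is off by 47.3 km.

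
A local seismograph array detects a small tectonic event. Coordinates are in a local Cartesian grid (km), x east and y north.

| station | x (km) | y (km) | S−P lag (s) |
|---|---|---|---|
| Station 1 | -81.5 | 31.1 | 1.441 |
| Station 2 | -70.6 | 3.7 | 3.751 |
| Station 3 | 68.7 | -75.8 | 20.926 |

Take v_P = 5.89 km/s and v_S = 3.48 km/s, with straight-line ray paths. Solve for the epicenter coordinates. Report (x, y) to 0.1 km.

x ≈ -70.1 km, y ≈ 35.6 km

Distance from S−P lag: d = Δt · v_P v_S / (v_P − v_S) = Δt · (5.89·3.48)/(5.89−3.48) ≈ 8.5051·Δt.
So d_Station 1 = 12.26, d_Station 2 = 31.90, d_Station 3 = 177.98 km.
Circle about each station: (x + 81.5)² + (y − 31.1)² = 12.26²; (x + 70.6)² + (y − 3.7)² = 31.90²; (x − 68.7)² + (y + 75.8)² = 177.98².
Subtracting pairs of circle equations eliminates x²+y² and gives linear equations (the radical axes):
21.8 x − 54.8 y = -3478.71
300.4 x − 213.8 y = -28670.70
Solving the 2×2 system: x ≈ -70.1, y ≈ 35.6 km.
Check against Station 1 (with the unrounded x, y): √((x + 81.5)²+(y − 31.1)²) = 12.24 ≈ 12.26 km. ✓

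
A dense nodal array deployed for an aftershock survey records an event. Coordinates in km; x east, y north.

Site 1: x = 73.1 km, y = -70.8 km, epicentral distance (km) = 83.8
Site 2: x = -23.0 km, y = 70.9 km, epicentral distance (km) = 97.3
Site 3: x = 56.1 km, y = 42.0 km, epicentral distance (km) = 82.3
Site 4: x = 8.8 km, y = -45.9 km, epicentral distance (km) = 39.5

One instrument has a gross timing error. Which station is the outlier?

Solve using three stations at a time. Using Site 1, Site 2, Site 3 (subtract circle equations pairwise → linear system) gives (x, y) ≈ (4.8, -22.3).
Distances from that point to each station vs reported:
  Site 1: calculated 83.8 vs reported 83.8 → residual 0.0 km
  Site 2: calculated 97.3 vs reported 97.3 → residual 0.0 km
  Site 3: calculated 82.3 vs reported 82.3 → residual 0.0 km
  Site 4: calculated 23.9 vs reported 39.5 → residual 15.6 km
Site 1, Site 2, Site 3 are mutually consistent (residuals ≈ 0); Site 4 is off by 15.6 km.

Site 4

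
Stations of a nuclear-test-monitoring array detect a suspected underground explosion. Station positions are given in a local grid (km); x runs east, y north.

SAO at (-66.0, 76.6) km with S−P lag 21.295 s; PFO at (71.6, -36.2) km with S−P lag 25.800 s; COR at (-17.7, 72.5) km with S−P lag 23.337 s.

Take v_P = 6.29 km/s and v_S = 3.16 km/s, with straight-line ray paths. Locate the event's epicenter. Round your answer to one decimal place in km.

x ≈ -91.0 km, y ≈ -56.3 km

Distance from S−P lag: d = Δt · v_P v_S / (v_P − v_S) = Δt · (6.29·3.16)/(6.29−3.16) ≈ 6.3503·Δt.
So d_SAO = 135.23, d_PFO = 163.84, d_COR = 148.20 km.
Circle about each station: (x + 66.0)² + (y − 76.6)² = 135.23²; (x − 71.6)² + (y + 36.2)² = 163.84²; (x + 17.7)² + (y − 72.5)² = 148.20².
Subtracting the SAO equation from the PFO and COR equations removes the quadratic terms:
275.2 x − 225.6 y = -12342.95
96.6 x − 8.2 y = -8330.11
Solving the 2×2 system: x ≈ -91.0, y ≈ -56.3 km.
Check against SAO (with the unrounded x, y): √((x + 66.0)²+(y − 76.6)²) = 135.24 ≈ 135.23 km. ✓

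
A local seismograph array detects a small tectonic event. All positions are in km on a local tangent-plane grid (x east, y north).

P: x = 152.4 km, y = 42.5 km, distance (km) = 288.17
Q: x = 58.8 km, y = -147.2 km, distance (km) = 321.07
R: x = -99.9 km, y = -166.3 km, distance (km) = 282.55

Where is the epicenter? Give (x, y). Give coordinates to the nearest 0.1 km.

Circle about each station: (x − 152.4)² + (y − 42.5)² = 288.17²; (x − 58.8)² + (y + 147.2)² = 321.07²; (x + 99.9)² + (y + 166.3)² = 282.55².
Subtracting the P equation from the Q and R equations removes the quadratic terms:
-187.2 x − 379.4 y = -19950.73
-504.6 x − 417.6 y = 15811.14
Solving the 2×2 system: x ≈ -126.5, y ≈ 115.0 km.

-126.5 km east, 115.0 km north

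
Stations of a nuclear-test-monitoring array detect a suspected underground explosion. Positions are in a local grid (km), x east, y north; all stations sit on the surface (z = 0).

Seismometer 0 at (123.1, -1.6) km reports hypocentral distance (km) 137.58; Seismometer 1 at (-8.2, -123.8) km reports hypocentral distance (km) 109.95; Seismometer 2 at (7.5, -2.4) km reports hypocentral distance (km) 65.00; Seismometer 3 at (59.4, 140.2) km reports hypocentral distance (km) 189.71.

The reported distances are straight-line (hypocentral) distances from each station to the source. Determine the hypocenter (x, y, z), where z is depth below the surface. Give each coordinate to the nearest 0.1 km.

Each station gives a sphere (x−x_i)² + (y−y_i)² + z² = d_i² (stations at z=0).
Subtracting the Seismometer 0 sphere from Seismometer 1 and Seismometer 2: z² cancels, leaving linear equations in x and y:
-262.6 x − 244.4 y = 7076.76
-231.2 x − 1.6 y = -390.90
Solving: x ≈ 1.905, y ≈ -31.003 km (keep extra digits for the depth step; rounded: 1.9, -31.0).
Then from the Seismometer 0 sphere: z² = 137.58² − (x − 123.1)² − (y + 1.6)² with x = 1.905, y = -31.003, so z ≈ 58.099 ≈ 58.1 km.

(1.9, -31.0, 58.1)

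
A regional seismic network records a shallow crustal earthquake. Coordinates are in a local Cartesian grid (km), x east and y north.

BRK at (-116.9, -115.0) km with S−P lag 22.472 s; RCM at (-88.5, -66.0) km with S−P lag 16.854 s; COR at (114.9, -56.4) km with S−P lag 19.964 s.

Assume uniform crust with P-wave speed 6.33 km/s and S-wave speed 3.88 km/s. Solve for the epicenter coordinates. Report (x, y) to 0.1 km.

-22.2 km east, 89.4 km north

Distance from S−P lag: d = Δt · v_P v_S / (v_P − v_S) = Δt · (6.33·3.88)/(6.33−3.88) ≈ 10.0247·Δt.
So d_BRK = 225.27, d_RCM = 168.96, d_COR = 200.13 km.
Circle about each station: (x + 116.9)² + (y + 115.0)² = 225.27²; (x + 88.5)² + (y + 66.0)² = 168.96²; (x − 114.9)² + (y + 56.4)² = 200.13².
Subtracting pairs of circle equations eliminates x²+y² and gives linear equations (the radical axes):
56.8 x + 98.0 y = 7496.73
463.6 x + 117.2 y = 186.92
Solving the 2×2 system: x ≈ -22.2, y ≈ 89.4 km.
Check against BRK (with the unrounded x, y): √((x + 116.9)²+(y + 115.0)²) = 225.24 ≈ 225.27 km. ✓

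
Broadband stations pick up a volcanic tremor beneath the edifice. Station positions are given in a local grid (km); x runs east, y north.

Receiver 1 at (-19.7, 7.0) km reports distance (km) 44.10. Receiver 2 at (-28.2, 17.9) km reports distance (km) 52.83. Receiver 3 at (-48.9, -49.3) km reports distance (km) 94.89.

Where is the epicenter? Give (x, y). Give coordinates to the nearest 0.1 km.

Circle about each station: (x + 19.7)² + (y − 7.0)² = 44.10²; (x + 28.2)² + (y − 17.9)² = 52.83²; (x + 48.9)² + (y + 49.3)² = 94.89².
Subtracting pairs of circle equations eliminates x²+y² and gives linear equations (the radical axes):
-17.0 x + 21.8 y = -167.64
-58.4 x − 112.6 y = -2674.69
Solving the 2×2 system: x ≈ 24.2, y ≈ 11.2 km.

(24.2, 11.2)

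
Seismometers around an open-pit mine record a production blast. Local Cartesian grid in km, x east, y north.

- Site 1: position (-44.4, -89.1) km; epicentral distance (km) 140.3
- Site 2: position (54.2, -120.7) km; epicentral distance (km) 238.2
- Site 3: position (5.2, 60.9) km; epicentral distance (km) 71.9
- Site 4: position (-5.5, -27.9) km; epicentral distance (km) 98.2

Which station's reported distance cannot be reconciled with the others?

Site 2

Solve using three stations at a time. Using Site 1, Site 3, Site 4 (subtract circle equations pairwise → linear system) gives (x, y) ≈ (-66.0, 49.6).
Distances from that point to each station vs reported:
  Site 1: calculated 140.4 vs reported 140.3 → residual 0.1 km
  Site 2: calculated 208.5 vs reported 238.2 → residual 29.7 km
  Site 3: calculated 72.1 vs reported 71.9 → residual 0.2 km
  Site 4: calculated 98.3 vs reported 98.2 → residual 0.1 km
Site 1, Site 3, Site 4 are mutually consistent (residuals ≈ 0); Site 2 is off by 29.7 km.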